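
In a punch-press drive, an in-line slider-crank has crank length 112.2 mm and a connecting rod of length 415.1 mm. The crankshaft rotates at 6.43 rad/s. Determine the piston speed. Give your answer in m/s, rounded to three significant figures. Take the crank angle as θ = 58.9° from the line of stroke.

ω = 6.43 rad/s
For an in-line slider-crank, x = r cosθ + √(L² − r² sin²θ), so v = −rω sinθ·[1 + r cosθ/√(L² − r² sin²θ)].
With r = 0.1122 m, L = 0.4151 m, θ = 58.9°: √(L² − r² sin²θ) = 0.40383 m.
v = −0.1122·6.43·0.85627·[1 + 0.1122·0.51653/0.40383] = -0.70641 m/s.
|v| = 0.70641 m/s.

0.706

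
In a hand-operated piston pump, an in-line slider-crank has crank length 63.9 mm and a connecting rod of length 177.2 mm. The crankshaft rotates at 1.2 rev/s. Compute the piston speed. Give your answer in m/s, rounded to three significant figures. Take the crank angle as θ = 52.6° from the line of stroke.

0.470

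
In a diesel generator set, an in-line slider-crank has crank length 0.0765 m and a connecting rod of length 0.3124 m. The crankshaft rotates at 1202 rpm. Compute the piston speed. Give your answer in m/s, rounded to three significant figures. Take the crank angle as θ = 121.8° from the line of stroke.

7.10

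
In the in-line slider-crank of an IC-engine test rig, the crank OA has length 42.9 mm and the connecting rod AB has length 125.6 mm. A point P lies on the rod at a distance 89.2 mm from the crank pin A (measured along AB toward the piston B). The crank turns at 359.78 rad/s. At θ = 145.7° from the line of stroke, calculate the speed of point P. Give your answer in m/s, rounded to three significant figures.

7.85

ω = 359.8 rad/s.  Crank-pin speed |V_A| = rω = 15.435 m/s, perpendicular to OA.
Rod angle: sinφ = −(r/L) sinθ ⇒ φ = -11.097°; ω_rod = −rω cosθ/√(L²−r²sin²θ) = +103.45 rad/s.
V_P = V_A + ω_rod × AP, with AP = 0.0892 m along the rod.
Components: V_Px = −rω sinθ − a·ω_rod·sinφ = -6.9216 m/s;  V_Py = rω cosθ + a·ω_rod·cosφ = -3.6952 m/s.
|V_P| = √(V_Px² + V_Py²) = 7.8462 m/s.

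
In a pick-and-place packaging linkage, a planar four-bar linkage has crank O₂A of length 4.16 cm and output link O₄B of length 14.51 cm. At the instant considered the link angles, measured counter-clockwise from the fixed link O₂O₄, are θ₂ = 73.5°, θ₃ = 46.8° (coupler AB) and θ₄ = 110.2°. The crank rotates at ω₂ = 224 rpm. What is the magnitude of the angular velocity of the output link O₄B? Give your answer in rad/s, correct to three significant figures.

ω₂ = 23.46 rad/s (from 224 rpm).
Differentiating the loop-closure r₂e^{iθ₂}+r₃e^{iθ₃}=r₁+r₄e^{iθ₄} gives r₂ω₂e^{iθ₂}+r₃ω₃e^{iθ₃}=r₄ω₄e^{iθ₄}.
Eliminating the other unknown: ω₄ = r₂ω₂ sin(θ₂−θ₃) / [r₄ sin(θ₄−θ₃)].
Numerator sine = +0.44932; denominator sine = +0.89415.
Result = 0.0416·23.46·(+0.44932) / (0.1451·(+0.89415)) = +3.3794 rad/s; magnitude 3.3794 rad/s.

3.38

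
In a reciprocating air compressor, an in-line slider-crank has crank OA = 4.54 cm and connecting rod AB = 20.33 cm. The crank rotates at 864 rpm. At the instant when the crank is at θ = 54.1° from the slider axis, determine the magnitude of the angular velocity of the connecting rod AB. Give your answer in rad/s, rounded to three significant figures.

12.0

ω = 90.48 rad/s (converted from 864 rpm).
The rod makes angle φ with the slider axis where L sinφ = r sinθ; differentiating, L cosφ·φ̇ = r ω cosθ.
L cosφ = √(L² − r² sin²θ) = 0.19995 m.
|ω_rod| = r ω |cosθ| / √(L² − r² sin²θ) = 0.0454·90.48·0.58637/0.19995 = 12.046 rad/s.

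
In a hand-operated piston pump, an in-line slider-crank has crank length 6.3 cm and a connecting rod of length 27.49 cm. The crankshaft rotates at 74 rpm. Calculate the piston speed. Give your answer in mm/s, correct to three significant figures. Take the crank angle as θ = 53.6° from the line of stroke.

447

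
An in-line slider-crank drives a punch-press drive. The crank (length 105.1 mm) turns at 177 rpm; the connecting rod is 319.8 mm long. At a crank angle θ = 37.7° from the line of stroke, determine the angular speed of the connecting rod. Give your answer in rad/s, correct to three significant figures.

4.92

ω = 18.54 rad/s (converted from 177 rpm).
The rod makes angle φ with the slider axis where L sinφ = r sinθ; differentiating, L cosφ·φ̇ = r ω cosθ.
L cosφ = √(L² − r² sin²θ) = 0.31327 m.
|ω_rod| = r ω |cosθ| / √(L² − r² sin²θ) = 0.1051·18.54·0.79122/0.31327 = 4.9201 rad/s.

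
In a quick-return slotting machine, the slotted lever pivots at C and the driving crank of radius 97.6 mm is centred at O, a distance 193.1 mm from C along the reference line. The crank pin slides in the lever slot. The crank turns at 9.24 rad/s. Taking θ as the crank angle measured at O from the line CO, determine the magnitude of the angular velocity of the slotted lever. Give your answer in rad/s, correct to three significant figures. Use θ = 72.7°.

2.41

ω = 9.24 rad/s
Crank pin A relative to C: A = (d + r cosθ, r sinθ); lever angle φ = atan2(r sinθ, d + r cosθ).
Differentiating tanφ: φ̇ = rω(d cosθ + r)/(d² + r² + 2dr cosθ).
d² + r² + 2dr cosθ = |CA|² = 0.0580224 m²;  d cosθ + r = +0.15502 m.
|ω_lever| = |0.0976·9.24·+0.15502| / 0.0580224 = 2.4095 rad/s.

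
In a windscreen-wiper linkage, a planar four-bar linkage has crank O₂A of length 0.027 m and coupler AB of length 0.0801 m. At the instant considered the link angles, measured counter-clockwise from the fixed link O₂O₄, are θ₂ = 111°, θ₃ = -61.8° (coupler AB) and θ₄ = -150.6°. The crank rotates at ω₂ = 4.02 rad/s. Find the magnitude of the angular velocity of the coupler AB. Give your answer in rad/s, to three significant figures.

ω₂ = 4.02 rad/s
Differentiating the loop-closure r₂e^{iθ₂}+r₃e^{iθ₃}=r₁+r₄e^{iθ₄} gives r₂ω₂e^{iθ₂}+r₃ω₃e^{iθ₃}=r₄ω₄e^{iθ₄}.
Eliminating the other unknown: ω₃ = r₂ω₂ sin(θ₄−θ₂) / [r₃ sin(θ₃−θ₄)].
Numerator sine = +0.98927; denominator sine = +0.99978.
Result = 0.027·4.02·(+0.98927) / (0.0801·(+0.99978)) = +1.3408 rad/s; magnitude 1.3408 rad/s.

1.34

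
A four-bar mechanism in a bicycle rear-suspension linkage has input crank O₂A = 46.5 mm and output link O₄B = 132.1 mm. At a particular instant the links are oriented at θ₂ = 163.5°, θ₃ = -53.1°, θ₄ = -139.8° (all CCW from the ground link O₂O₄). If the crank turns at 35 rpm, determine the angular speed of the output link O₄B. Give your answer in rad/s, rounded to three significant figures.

ω₂ = 3.665 rad/s (from 35 rpm).
Differentiating the loop-closure r₂e^{iθ₂}+r₃e^{iθ₃}=r₁+r₄e^{iθ₄} gives r₂ω₂e^{iθ₂}+r₃ω₃e^{iθ₃}=r₄ω₄e^{iθ₄}.
Eliminating the other unknown: ω₄ = r₂ω₂ sin(θ₂−θ₃) / [r₄ sin(θ₄−θ₃)].
Numerator sine = -0.59622; denominator sine = -0.99834.
Result = 0.0465·3.665·(-0.59622) / (0.1321·(-0.99834)) = +0.77051 rad/s; magnitude 0.77051 rad/s.

0.771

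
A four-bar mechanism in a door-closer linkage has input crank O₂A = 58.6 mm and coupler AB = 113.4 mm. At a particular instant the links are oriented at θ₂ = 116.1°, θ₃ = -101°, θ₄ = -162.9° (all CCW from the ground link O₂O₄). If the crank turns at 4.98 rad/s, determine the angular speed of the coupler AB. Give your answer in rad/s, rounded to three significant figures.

ω₂ = 4.98 rad/s
Differentiating the loop-closure r₂e^{iθ₂}+r₃e^{iθ₃}=r₁+r₄e^{iθ₄} gives r₂ω₂e^{iθ₂}+r₃ω₃e^{iθ₃}=r₄ω₄e^{iθ₄}.
Eliminating the other unknown: ω₃ = r₂ω₂ sin(θ₄−θ₂) / [r₃ sin(θ₃−θ₄)].
Numerator sine = +0.98769; denominator sine = +0.88213.
Result = 0.0586·4.98·(+0.98769) / (0.1134·(+0.88213)) = +2.8814 rad/s; magnitude 2.8814 rad/s.

2.88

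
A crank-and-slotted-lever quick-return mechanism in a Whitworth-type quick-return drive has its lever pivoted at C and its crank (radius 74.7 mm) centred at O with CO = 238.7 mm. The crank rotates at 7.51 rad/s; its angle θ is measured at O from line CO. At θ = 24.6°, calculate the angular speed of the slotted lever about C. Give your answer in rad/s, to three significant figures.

ω = 7.51 rad/s
Crank pin A relative to C: A = (d + r cosθ, r sinθ); lever angle φ = atan2(r sinθ, d + r cosθ).
Differentiating tanφ: φ̇ = rω(d cosθ + r)/(d² + r² + 2dr cosθ).
d² + r² + 2dr cosθ = |CA|² = 0.0949828 m²;  d cosθ + r = +0.29173 m.
|ω_lever| = |0.0747·7.51·+0.29173| / 0.0949828 = 1.7231 rad/s.

1.72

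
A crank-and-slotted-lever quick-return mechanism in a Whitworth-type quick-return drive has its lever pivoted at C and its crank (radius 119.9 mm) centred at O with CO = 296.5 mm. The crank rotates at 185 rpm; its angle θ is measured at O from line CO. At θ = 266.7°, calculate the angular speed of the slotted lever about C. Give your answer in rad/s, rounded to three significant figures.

ω = 19.37 rad/s (from 185 rpm).
Crank pin A relative to C: A = (d + r cosθ, r sinθ); lever angle φ = atan2(r sinθ, d + r cosθ).
Differentiating tanφ: φ̇ = rω(d cosθ + r)/(d² + r² + 2dr cosθ).
d² + r² + 2dr cosθ = |CA|² = 0.0981954 m²;  d cosθ + r = +0.10283 m.
|ω_lever| = |0.1199·19.37·+0.10283| / 0.0981954 = 2.4325 rad/s.

2.43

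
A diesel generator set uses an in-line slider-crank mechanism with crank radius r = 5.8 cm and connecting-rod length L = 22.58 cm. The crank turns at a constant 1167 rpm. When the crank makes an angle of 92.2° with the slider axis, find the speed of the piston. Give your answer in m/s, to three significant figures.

ω = 2π·1167/60 = 122.2 rad/s
For an in-line slider-crank, x = r cosθ + √(L² − r² sin²θ), so v = −rω sinθ·[1 + r cosθ/√(L² − r² sin²θ)].
With r = 0.058 m, L = 0.2258 m, θ = 92.2°: √(L² − r² sin²θ) = 0.21824 m.
v = −0.058·122.2·0.99926·[1 + 0.058·-0.03839/0.21824] = -7.0106 m/s.
|v| = 7.0106 m/s.

7.01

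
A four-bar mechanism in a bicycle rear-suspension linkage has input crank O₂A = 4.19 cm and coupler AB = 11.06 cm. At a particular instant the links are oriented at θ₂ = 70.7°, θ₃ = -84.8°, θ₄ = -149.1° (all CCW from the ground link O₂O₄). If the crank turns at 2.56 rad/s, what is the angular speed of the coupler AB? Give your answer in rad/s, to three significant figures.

0.689

ω₂ = 2.56 rad/s
Differentiating the loop-closure r₂e^{iθ₂}+r₃e^{iθ₃}=r₁+r₄e^{iθ₄} gives r₂ω₂e^{iθ₂}+r₃ω₃e^{iθ₃}=r₄ω₄e^{iθ₄}.
Eliminating the other unknown: ω₃ = r₂ω₂ sin(θ₄−θ₂) / [r₃ sin(θ₃−θ₄)].
Numerator sine = +0.64011; denominator sine = +0.90108.
Result = 0.0419·2.56·(+0.64011) / (0.1106·(+0.90108)) = +0.68896 rad/s; magnitude 0.68896 rad/s.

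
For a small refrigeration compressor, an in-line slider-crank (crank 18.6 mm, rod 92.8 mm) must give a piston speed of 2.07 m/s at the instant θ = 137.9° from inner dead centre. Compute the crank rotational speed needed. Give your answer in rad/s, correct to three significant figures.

195

For an in-line slider-crank, |v_piston| = rω|sinθ|·[1 + r cosθ/√(L² − r² sin²θ)].
With r = 0.0186 m, L = 0.0928 m, θ = 137.9°: the bracketed kinematic factor |dx/dθ| = 0.010598 m.
ω = v/|dx/dθ| = 2.07/0.010598 = 195.31 rad/s.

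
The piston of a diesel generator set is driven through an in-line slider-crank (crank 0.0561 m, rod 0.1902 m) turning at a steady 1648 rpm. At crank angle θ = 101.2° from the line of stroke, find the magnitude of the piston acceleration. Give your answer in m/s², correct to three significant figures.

799

ω = 2π·1648/60 = 172.6 rad/s
x(θ) = r cosθ + √(L² − r² sin²θ); with ω constant, a = ω²·d²x/dθ².
d²x/dθ² = −r cosθ − r²(cos2θ)/√u − r⁴ sin²2θ/(4u^{3/2}),  u = L² − r² sin²θ = 0.0331476 m².
Substituting r = 0.0561 m, L = 0.1902 m, θ = 101.2°: d²x/dθ² = +0.026819 m.
a = ω²·d²x/dθ² = (172.6)²·(+0.026819) = +798.75 m/s²;  |a| = 798.75 m/s².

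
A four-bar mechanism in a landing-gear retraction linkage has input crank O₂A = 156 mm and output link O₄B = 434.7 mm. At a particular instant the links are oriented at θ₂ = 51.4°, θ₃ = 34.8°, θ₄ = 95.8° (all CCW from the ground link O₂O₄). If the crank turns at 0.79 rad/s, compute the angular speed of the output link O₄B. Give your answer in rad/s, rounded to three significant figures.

0.0926

ω₂ = 0.79 rad/s
Differentiating the loop-closure r₂e^{iθ₂}+r₃e^{iθ₃}=r₁+r₄e^{iθ₄} gives r₂ω₂e^{iθ₂}+r₃ω₃e^{iθ₃}=r₄ω₄e^{iθ₄}.
Eliminating the other unknown: ω₄ = r₂ω₂ sin(θ₂−θ₃) / [r₄ sin(θ₄−θ₃)].
Numerator sine = +0.28569; denominator sine = +0.87462.
Result = 0.156·0.79·(+0.28569) / (0.4347·(+0.87462)) = +0.092605 rad/s; magnitude 0.092605 rad/s.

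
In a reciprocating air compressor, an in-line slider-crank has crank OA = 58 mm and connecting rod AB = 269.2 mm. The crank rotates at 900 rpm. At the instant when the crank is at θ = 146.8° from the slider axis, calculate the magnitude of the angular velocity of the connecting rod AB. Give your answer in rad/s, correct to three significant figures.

17.1

ω = 94.25 rad/s (converted from 900 rpm).
The rod makes angle φ with the slider axis where L sinφ = r sinθ; differentiating, L cosφ·φ̇ = r ω cosθ.
L cosφ = √(L² − r² sin²θ) = 0.26732 m.
|ω_rod| = r ω |cosθ| / √(L² − r² sin²θ) = 0.058·94.25·0.83676/0.26732 = 17.111 rad/s.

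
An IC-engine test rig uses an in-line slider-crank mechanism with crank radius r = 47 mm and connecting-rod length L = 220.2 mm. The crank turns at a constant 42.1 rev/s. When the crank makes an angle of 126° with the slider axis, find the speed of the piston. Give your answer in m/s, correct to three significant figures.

8.78

ω = 2π·42.1 = 264.5 rad/s
For an in-line slider-crank, x = r cosθ + √(L² − r² sin²θ), so v = −rω sinθ·[1 + r cosθ/√(L² − r² sin²θ)].
With r = 0.047 m, L = 0.2202 m, θ = 126°: √(L² − r² sin²θ) = 0.21689 m.
v = −0.047·264.5·0.80902·[1 + 0.047·-0.58779/0.21689] = -8.777 m/s.
|v| = 8.777 m/s.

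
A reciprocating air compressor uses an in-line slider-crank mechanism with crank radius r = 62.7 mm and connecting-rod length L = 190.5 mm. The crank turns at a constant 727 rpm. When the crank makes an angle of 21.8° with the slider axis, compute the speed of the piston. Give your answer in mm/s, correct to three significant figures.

2320

ω = 2π·727/60 = 76.13 rad/s
For an in-line slider-crank, x = r cosθ + √(L² − r² sin²θ), so v = −rω sinθ·[1 + r cosθ/√(L² − r² sin²θ)].
With r = 0.0627 m, L = 0.1905 m, θ = 21.8°: √(L² − r² sin²θ) = 0.18907 m.
v = −0.0627·76.13·0.37137·[1 + 0.0627·0.92849/0.18907] = -2.3185 m/s.
|v| = 2.3185 m/s = 2318.5 mm/s.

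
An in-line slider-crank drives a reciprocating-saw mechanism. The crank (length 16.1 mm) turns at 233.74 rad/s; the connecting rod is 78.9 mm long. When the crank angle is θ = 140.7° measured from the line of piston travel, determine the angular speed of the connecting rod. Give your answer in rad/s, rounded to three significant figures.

ω = 233.7 rad/s
The rod makes angle φ with the slider axis where L sinφ = r sinθ; differentiating, L cosφ·φ̇ = r ω cosθ.
L cosφ = √(L² − r² sin²θ) = 0.078238 m.
|ω_rod| = r ω |cosθ| / √(L² − r² sin²θ) = 0.0161·233.7·0.77384/0.078238 = 37.221 rad/s.

37.2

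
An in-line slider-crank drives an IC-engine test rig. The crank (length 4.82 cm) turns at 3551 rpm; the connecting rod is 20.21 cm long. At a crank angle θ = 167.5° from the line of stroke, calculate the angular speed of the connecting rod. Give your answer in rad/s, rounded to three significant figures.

ω = 371.9 rad/s (converted from 3551 rpm).
The rod makes angle φ with the slider axis where L sinφ = r sinθ; differentiating, L cosφ·φ̇ = r ω cosθ.
L cosφ = √(L² − r² sin²θ) = 0.20183 m.
|ω_rod| = r ω |cosθ| / √(L² − r² sin²θ) = 0.0482·371.9·0.97630/0.20183 = 86.7 rad/s.

86.7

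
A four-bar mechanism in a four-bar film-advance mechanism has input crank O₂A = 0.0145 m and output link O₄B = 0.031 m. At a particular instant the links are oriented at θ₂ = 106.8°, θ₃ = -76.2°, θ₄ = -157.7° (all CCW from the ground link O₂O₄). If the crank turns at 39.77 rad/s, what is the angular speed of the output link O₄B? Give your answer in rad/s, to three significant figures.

ω₂ = 39.77 rad/s
Differentiating the loop-closure r₂e^{iθ₂}+r₃e^{iθ₃}=r₁+r₄e^{iθ₄} gives r₂ω₂e^{iθ₂}+r₃ω₃e^{iθ₃}=r₄ω₄e^{iθ₄}.
Eliminating the other unknown: ω₄ = r₂ω₂ sin(θ₂−θ₃) / [r₄ sin(θ₄−θ₃)].
Numerator sine = -0.05234; denominator sine = -0.98902.
Result = 0.0145·39.77·(-0.05234) / (0.031·(-0.98902)) = +0.98437 rad/s; magnitude 0.98437 rad/s.

0.984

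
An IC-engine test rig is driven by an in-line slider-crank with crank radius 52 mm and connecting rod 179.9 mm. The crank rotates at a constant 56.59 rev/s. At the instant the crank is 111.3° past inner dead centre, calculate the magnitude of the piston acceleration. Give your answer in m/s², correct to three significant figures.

3820

ω = 2π·56.6 = 355.6 rad/s
x(θ) = r cosθ + √(L² − r² sin²θ); with ω constant, a = ω²·d²x/dθ².
d²x/dθ² = −r cosθ − r²(cos2θ)/√u − r⁴ sin²2θ/(4u^{3/2}),  u = L² − r² sin²θ = 0.0300168 m².
Substituting r = 0.052 m, L = 0.1799 m, θ = 111.3°: d²x/dθ² = +0.030216 m.
a = ω²·d²x/dθ² = (355.6)²·(+0.030216) = +3820.2 m/s²;  |a| = 3820.2 m/s².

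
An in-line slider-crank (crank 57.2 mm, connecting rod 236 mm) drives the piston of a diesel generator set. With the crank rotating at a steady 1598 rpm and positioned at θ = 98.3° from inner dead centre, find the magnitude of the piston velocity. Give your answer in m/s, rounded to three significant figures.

9.13

ω = 2π·1598/60 = 167.3 rad/s
For an in-line slider-crank, x = r cosθ + √(L² − r² sin²θ), so v = −rω sinθ·[1 + r cosθ/√(L² − r² sin²θ)].
With r = 0.0572 m, L = 0.236 m, θ = 98.3°: √(L² − r² sin²θ) = 0.22911 m.
v = −0.0572·167.3·0.98953·[1 + 0.0572·-0.14436/0.22911] = -9.1304 m/s.
|v| = 9.1304 m/s.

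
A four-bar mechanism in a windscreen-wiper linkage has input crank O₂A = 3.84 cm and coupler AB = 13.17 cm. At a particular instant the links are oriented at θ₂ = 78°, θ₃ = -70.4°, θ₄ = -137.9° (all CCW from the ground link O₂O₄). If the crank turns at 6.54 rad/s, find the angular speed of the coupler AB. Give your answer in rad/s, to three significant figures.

1.21

ω₂ = 6.54 rad/s
Differentiating the loop-closure r₂e^{iθ₂}+r₃e^{iθ₃}=r₁+r₄e^{iθ₄} gives r₂ω₂e^{iθ₂}+r₃ω₃e^{iθ₃}=r₄ω₄e^{iθ₄}.
Eliminating the other unknown: ω₃ = r₂ω₂ sin(θ₄−θ₂) / [r₃ sin(θ₃−θ₄)].
Numerator sine = +0.58637; denominator sine = +0.92388.
Result = 0.0384·6.54·(+0.58637) / (0.1317·(+0.92388)) = +1.2103 rad/s; magnitude 1.2103 rad/s.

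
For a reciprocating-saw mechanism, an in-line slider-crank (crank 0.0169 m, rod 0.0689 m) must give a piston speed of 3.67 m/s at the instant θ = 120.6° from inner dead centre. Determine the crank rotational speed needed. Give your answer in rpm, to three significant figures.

2760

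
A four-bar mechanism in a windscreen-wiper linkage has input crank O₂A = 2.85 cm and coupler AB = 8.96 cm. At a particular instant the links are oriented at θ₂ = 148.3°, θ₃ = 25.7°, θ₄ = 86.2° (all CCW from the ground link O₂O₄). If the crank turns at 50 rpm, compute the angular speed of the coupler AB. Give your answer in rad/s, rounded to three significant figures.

1.69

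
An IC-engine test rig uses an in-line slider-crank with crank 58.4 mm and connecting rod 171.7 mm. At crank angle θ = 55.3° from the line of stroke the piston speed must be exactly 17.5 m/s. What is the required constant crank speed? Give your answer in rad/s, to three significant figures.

303

For an in-line slider-crank, |v_piston| = rω|sinθ|·[1 + r cosθ/√(L² − r² sin²θ)].
With r = 0.0584 m, L = 0.1717 m, θ = 55.3°: the bracketed kinematic factor |dx/dθ| = 0.057696 m.
ω = v/|dx/dθ| = 17.5/0.057696 = 303.31 rad/s.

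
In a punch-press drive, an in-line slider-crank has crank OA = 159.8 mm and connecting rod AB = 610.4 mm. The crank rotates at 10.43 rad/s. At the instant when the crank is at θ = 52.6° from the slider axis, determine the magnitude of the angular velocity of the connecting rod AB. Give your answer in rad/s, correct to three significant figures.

1.70

ω = 10.43 rad/s
The rod makes angle φ with the slider axis where L sinφ = r sinθ; differentiating, L cosφ·φ̇ = r ω cosθ.
L cosφ = √(L² − r² sin²θ) = 0.59705 m.
|ω_rod| = r ω |cosθ| / √(L² − r² sin²θ) = 0.1598·10.43·0.60738/0.59705 = 1.6955 rad/s.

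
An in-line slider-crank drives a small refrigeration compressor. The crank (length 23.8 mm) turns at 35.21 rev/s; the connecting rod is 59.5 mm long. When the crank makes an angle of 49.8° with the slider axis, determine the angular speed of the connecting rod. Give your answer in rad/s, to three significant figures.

ω = 221.2 rad/s (converted from 35.21 rev/s).
The rod makes angle φ with the slider axis where L sinφ = r sinθ; differentiating, L cosφ·φ̇ = r ω cosθ.
L cosφ = √(L² − r² sin²θ) = 0.056655 m.
|ω_rod| = r ω |cosθ| / √(L² − r² sin²θ) = 0.0238·221.2·0.64546/0.056655 = 59.986 rad/s.

60.0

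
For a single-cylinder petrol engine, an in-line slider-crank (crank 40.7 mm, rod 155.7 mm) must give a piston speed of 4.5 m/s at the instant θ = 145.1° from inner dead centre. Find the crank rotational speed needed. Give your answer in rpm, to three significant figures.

2360

For an in-line slider-crank, |v_piston| = rω|sinθ|·[1 + r cosθ/√(L² − r² sin²θ)].
With r = 0.0407 m, L = 0.1557 m, θ = 145.1°: the bracketed kinematic factor |dx/dθ| = 0.018237 m.
ω = v/|dx/dθ| = 4.5/0.018237 = 246.75 rad/s.
N = 60ω/(2π) = 2356.3 rpm.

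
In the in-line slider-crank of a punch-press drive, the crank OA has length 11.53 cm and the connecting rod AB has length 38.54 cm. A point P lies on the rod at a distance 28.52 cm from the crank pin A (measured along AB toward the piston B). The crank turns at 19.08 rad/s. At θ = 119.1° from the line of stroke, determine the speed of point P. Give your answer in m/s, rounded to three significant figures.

ω = 19.08 rad/s.  Crank-pin speed |V_A| = rω = 2.1999 m/s, perpendicular to OA.
Rod angle: sinφ = −(r/L) sinθ ⇒ φ = -15.154°; ω_rod = −rω cosθ/√(L²−r²sin²θ) = +2.8761 rad/s.
V_P = V_A + ω_rod × AP, with AP = 0.2852 m along the rod.
Components: V_Px = −rω sinθ − a·ω_rod·sinφ = -1.7078 m/s;  V_Py = rω cosθ + a·ω_rod·cosφ = -0.27816 m/s.
|V_P| = √(V_Px² + V_Py²) = 1.7303 m/s.

1.73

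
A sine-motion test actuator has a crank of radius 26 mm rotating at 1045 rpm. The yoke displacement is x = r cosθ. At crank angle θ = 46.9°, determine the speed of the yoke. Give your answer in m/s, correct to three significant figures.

2.08

ω = 109.4 rad/s (from 1045 rpm).
x = r cosθ ⇒ ẋ = −rω sinθ.
|v| = rω|sinθ| = 0.026·109.4·|sin 46.9°| = 2.0775 m/s.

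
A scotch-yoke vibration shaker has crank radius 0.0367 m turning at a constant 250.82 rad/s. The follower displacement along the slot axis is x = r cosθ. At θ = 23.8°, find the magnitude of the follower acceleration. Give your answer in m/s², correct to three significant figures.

2110

ω = 250.8 rad/s
x = r cosθ ⇒ ẍ = −rω² cosθ (ω constant).
|a| = rω²|cosθ| = 0.0367·(250.8)²·|cos 23.8°| = 2112.5 m/s².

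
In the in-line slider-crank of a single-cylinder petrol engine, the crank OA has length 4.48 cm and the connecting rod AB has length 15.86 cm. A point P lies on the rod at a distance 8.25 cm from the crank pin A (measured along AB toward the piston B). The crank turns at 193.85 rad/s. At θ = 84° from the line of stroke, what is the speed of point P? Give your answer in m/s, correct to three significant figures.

ω = 193.8 rad/s.  Crank-pin speed |V_A| = rω = 8.6845 m/s, perpendicular to OA.
Rod angle: sinφ = −(r/L) sinθ ⇒ φ = -16.315°; ω_rod = −rω cosθ/√(L²−r²sin²θ) = -5.9638 rad/s.
V_P = V_A + ω_rod × AP, with AP = 0.0825 m along the rod.
Components: V_Px = −rω sinθ − a·ω_rod·sinφ = -8.7751 m/s;  V_Py = rω cosθ + a·ω_rod·cosφ = +0.43557 m/s.
|V_P| = √(V_Px² + V_Py²) = 8.7859 m/s.

8.79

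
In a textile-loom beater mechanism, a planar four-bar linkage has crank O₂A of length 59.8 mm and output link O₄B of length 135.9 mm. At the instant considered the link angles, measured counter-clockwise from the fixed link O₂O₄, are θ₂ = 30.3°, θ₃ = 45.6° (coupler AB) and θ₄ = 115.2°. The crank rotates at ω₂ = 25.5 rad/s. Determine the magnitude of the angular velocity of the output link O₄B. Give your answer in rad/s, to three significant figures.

ω₂ = 25.5 rad/s
Differentiating the loop-closure r₂e^{iθ₂}+r₃e^{iθ₃}=r₁+r₄e^{iθ₄} gives r₂ω₂e^{iθ₂}+r₃ω₃e^{iθ₃}=r₄ω₄e^{iθ₄}.
Eliminating the other unknown: ω₄ = r₂ω₂ sin(θ₂−θ₃) / [r₄ sin(θ₄−θ₃)].
Numerator sine = -0.26387; denominator sine = +0.93728.
Result = 0.0598·25.5·(-0.26387) / (0.1359·(+0.93728)) = -3.159 rad/s; magnitude 3.159 rad/s.

3.16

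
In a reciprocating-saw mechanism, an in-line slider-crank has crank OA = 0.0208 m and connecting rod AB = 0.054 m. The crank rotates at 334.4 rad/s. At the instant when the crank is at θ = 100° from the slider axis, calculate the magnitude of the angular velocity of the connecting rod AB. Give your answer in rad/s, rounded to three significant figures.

24.2

ω = 334.4 rad/s
The rod makes angle φ with the slider axis where L sinφ = r sinθ; differentiating, L cosφ·φ̇ = r ω cosθ.
L cosφ = √(L² − r² sin²θ) = 0.049964 m.
|ω_rod| = r ω |cosθ| / √(L² − r² sin²θ) = 0.0208·334.4·0.17365/0.049964 = 24.174 rad/s.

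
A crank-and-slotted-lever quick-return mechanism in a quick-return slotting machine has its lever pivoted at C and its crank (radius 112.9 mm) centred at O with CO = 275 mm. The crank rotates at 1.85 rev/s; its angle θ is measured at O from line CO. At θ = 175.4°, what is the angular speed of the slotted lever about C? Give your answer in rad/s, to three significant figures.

ω = 11.62 rad/s (from 1.85 rev/s).
Crank pin A relative to C: A = (d + r cosθ, r sinθ); lever angle φ = atan2(r sinθ, d + r cosθ).
Differentiating tanφ: φ̇ = rω(d cosθ + r)/(d² + r² + 2dr cosθ).
d² + r² + 2dr cosθ = |CA|² = 0.0264764 m²;  d cosθ + r = -0.16121 m.
|ω_lever| = |0.1129·11.62·-0.16121| / 0.0264764 = 7.9908 rad/s.

7.99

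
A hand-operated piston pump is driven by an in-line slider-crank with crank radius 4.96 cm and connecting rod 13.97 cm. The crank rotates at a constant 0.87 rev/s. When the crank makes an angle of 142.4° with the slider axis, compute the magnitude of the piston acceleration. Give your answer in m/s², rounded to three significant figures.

ω = 2π·0.87 = 5.466 rad/s
x(θ) = r cosθ + √(L² − r² sin²θ); with ω constant, a = ω²·d²x/dθ².
d²x/dθ² = −r cosθ − r²(cos2θ)/√u − r⁴ sin²2θ/(4u^{3/2}),  u = L² − r² sin²θ = 0.0186002 m².
Substituting r = 0.0496 m, L = 0.1397 m, θ = 142.4°: d²x/dθ² = +0.034132 m.
a = ω²·d²x/dθ² = (5.466)²·(+0.034132) = +1.0199 m/s²;  |a| = 1.0199 m/s².

1.02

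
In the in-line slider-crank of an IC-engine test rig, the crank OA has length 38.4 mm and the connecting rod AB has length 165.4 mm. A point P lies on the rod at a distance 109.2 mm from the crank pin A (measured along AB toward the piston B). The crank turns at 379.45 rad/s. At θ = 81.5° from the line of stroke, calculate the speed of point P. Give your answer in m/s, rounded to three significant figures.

14.8

ω = 379.4 rad/s.  Crank-pin speed |V_A| = rω = 14.571 m/s, perpendicular to OA.
Rod angle: sinφ = −(r/L) sinθ ⇒ φ = -13.274°; ω_rod = −rω cosθ/√(L²−r²sin²θ) = -13.379 rad/s.
V_P = V_A + ω_rod × AP, with AP = 0.1092 m along the rod.
Components: V_Px = −rω sinθ − a·ω_rod·sinφ = -14.746 m/s;  V_Py = rω cosθ + a·ω_rod·cosφ = +0.73179 m/s.
|V_P| = √(V_Px² + V_Py²) = 14.764 m/s.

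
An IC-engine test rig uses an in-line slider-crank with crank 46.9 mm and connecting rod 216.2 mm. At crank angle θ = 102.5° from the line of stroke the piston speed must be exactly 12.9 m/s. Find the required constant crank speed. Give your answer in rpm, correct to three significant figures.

2830

For an in-line slider-crank, |v_piston| = rω|sinθ|·[1 + r cosθ/√(L² − r² sin²θ)].
With r = 0.0469 m, L = 0.2162 m, θ = 102.5°: the bracketed kinematic factor |dx/dθ| = 0.043589 m.
ω = v/|dx/dθ| = 12.9/0.043589 = 295.95 rad/s.
N = 60ω/(2π) = 2826.1 rpm.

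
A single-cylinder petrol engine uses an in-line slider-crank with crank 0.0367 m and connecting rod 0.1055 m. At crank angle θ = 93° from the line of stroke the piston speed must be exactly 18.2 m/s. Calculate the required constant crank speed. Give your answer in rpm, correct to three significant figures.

4840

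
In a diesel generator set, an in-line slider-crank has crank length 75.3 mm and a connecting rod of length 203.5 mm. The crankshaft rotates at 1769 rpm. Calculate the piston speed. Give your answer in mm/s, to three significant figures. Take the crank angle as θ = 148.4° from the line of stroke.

4960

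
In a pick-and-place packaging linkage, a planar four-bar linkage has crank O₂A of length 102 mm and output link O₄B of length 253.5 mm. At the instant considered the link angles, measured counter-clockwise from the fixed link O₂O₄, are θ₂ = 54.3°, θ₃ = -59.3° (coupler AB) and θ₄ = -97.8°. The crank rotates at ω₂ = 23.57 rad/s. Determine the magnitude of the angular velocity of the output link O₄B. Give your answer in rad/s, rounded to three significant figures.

14.0

ω₂ = 23.57 rad/s
Differentiating the loop-closure r₂e^{iθ₂}+r₃e^{iθ₃}=r₁+r₄e^{iθ₄} gives r₂ω₂e^{iθ₂}+r₃ω₃e^{iθ₃}=r₄ω₄e^{iθ₄}.
Eliminating the other unknown: ω₄ = r₂ω₂ sin(θ₂−θ₃) / [r₄ sin(θ₄−θ₃)].
Numerator sine = +0.91636; denominator sine = -0.62251.
Result = 0.102·23.57·(+0.91636) / (0.2535·(-0.62251)) = -13.96 rad/s; magnitude 13.96 rad/s.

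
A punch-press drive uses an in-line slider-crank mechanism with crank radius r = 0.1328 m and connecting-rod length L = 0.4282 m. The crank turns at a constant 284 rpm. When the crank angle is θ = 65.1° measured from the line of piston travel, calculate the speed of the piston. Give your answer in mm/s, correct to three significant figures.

ω = 2π·284/60 = 29.74 rad/s
For an in-line slider-crank, x = r cosθ + √(L² − r² sin²θ), so v = −rω sinθ·[1 + r cosθ/√(L² − r² sin²θ)].
With r = 0.1328 m, L = 0.4282 m, θ = 65.1°: √(L² − r² sin²θ) = 0.41091 m.
v = −0.1328·29.74·0.90704·[1 + 0.1328·0.42104/0.41091] = -4.0699 m/s.
|v| = 4.0699 m/s = 4069.9 mm/s.

4070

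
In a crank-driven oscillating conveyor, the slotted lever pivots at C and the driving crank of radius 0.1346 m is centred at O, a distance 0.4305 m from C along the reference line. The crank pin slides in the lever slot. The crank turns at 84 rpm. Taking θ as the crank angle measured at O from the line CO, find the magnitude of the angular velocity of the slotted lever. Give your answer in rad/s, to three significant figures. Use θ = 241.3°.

ω = 8.796 rad/s (from 84 rpm).
Crank pin A relative to C: A = (d + r cosθ, r sinθ); lever angle φ = atan2(r sinθ, d + r cosθ).
Differentiating tanφ: φ̇ = rω(d cosθ + r)/(d² + r² + 2dr cosθ).
d² + r² + 2dr cosθ = |CA|² = 0.147794 m²;  d cosθ + r = -0.072136 m.
|ω_lever| = |0.1346·8.796·-0.072136| / 0.147794 = 0.5779 rad/s.

0.578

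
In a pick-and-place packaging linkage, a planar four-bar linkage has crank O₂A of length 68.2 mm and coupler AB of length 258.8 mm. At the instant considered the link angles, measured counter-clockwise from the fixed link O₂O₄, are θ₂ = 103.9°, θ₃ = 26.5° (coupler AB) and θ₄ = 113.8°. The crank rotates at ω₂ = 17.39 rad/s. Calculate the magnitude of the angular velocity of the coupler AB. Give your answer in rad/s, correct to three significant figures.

0.789

ω₂ = 17.39 rad/s
Differentiating the loop-closure r₂e^{iθ₂}+r₃e^{iθ₃}=r₁+r₄e^{iθ₄} gives r₂ω₂e^{iθ₂}+r₃ω₃e^{iθ₃}=r₄ω₄e^{iθ₄}.
Eliminating the other unknown: ω₃ = r₂ω₂ sin(θ₄−θ₂) / [r₃ sin(θ₃−θ₄)].
Numerator sine = +0.17193; denominator sine = -0.99889.
Result = 0.0682·17.39·(+0.17193) / (0.2588·(-0.99889)) = -0.78877 rad/s; magnitude 0.78877 rad/s.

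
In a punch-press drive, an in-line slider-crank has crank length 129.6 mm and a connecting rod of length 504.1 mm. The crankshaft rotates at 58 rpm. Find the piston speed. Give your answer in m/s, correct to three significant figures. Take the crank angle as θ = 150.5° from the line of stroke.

ω = 2π·58/60 = 6.074 rad/s
For an in-line slider-crank, x = r cosθ + √(L² − r² sin²θ), so v = −rω sinθ·[1 + r cosθ/√(L² − r² sin²θ)].
With r = 0.1296 m, L = 0.5041 m, θ = 150.5°: √(L² − r² sin²θ) = 0.50004 m.
v = −0.1296·6.074·0.49242·[1 + 0.1296·-0.87036/0.50004] = -0.30018 m/s.
|v| = 0.30018 m/s.

0.300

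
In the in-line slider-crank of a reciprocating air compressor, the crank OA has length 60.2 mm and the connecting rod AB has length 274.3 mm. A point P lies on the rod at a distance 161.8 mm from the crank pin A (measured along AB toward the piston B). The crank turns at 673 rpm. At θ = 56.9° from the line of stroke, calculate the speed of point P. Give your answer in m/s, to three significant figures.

3.93

ω = 70.48 rad/s.  Crank-pin speed |V_A| = rω = 4.2427 m/s, perpendicular to OA.
Rod angle: sinφ = −(r/L) sinθ ⇒ φ = -10.594°; ω_rod = −rω cosθ/√(L²−r²sin²θ) = -8.5932 rad/s.
V_P = V_A + ω_rod × AP, with AP = 0.1618 m along the rod.
Components: V_Px = −rω sinθ − a·ω_rod·sinφ = -3.8098 m/s;  V_Py = rω cosθ + a·ω_rod·cosφ = +0.95026 m/s.
|V_P| = √(V_Px² + V_Py²) = 3.9265 m/s.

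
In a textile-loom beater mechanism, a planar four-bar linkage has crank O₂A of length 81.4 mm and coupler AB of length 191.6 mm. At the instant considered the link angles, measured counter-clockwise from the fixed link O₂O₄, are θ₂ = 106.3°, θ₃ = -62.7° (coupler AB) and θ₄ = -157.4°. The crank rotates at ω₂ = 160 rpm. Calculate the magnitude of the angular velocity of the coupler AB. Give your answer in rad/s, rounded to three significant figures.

7.10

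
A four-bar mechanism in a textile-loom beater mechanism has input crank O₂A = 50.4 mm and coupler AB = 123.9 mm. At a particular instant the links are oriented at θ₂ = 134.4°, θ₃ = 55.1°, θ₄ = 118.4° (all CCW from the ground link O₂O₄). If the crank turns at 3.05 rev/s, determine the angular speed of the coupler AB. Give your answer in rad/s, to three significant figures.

ω₂ = 19.16 rad/s (from 3.05 rev/s).
Differentiating the loop-closure r₂e^{iθ₂}+r₃e^{iθ₃}=r₁+r₄e^{iθ₄} gives r₂ω₂e^{iθ₂}+r₃ω₃e^{iθ₃}=r₄ω₄e^{iθ₄}.
Eliminating the other unknown: ω₃ = r₂ω₂ sin(θ₄−θ₂) / [r₃ sin(θ₃−θ₄)].
Numerator sine = -0.27564; denominator sine = -0.89337.
Result = 0.0504·19.16·(-0.27564) / (0.1239·(-0.89337)) = +2.4052 rad/s; magnitude 2.4052 rad/s.

2.41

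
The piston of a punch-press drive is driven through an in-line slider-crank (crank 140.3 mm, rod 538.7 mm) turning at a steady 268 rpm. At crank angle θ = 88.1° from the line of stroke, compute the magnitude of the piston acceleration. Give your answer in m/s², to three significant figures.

26.1

ω = 2π·268/60 = 28.06 rad/s
x(θ) = r cosθ + √(L² − r² sin²θ); with ω constant, a = ω²·d²x/dθ².
d²x/dθ² = −r cosθ − r²(cos2θ)/√u − r⁴ sin²2θ/(4u^{3/2}),  u = L² − r² sin²θ = 0.270535 m².
Substituting r = 0.1403 m, L = 0.5387 m, θ = 88.1°: d²x/dθ² = +0.033107 m.
a = ω²·d²x/dθ² = (28.06)²·(+0.033107) = +26.076 m/s²;  |a| = 26.076 m/s².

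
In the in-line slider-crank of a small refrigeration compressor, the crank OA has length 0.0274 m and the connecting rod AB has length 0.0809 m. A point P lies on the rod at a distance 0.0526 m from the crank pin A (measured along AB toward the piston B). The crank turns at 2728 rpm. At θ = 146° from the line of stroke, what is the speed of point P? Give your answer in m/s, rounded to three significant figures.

4.22

ω = 285.7 rad/s.  Crank-pin speed |V_A| = rω = 7.8275 m/s, perpendicular to OA.
Rod angle: sinφ = −(r/L) sinθ ⇒ φ = -10.917°; ω_rod = −rω cosθ/√(L²−r²sin²θ) = +81.692 rad/s.
V_P = V_A + ω_rod × AP, with AP = 0.0526 m along the rod.
Components: V_Px = −rω sinθ − a·ω_rod·sinφ = -3.5633 m/s;  V_Py = rω cosθ + a·ω_rod·cosφ = -2.2701 m/s.
|V_P| = √(V_Px² + V_Py²) = 4.2249 m/s.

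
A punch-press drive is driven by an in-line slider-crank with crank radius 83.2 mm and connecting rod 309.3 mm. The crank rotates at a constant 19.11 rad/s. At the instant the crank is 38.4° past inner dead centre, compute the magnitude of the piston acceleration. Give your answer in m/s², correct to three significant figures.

25.9

ω = 19.11 rad/s
x(θ) = r cosθ + √(L² − r² sin²θ); with ω constant, a = ω²·d²x/dθ².
d²x/dθ² = −r cosθ − r²(cos2θ)/√u − r⁴ sin²2θ/(4u^{3/2}),  u = L² − r² sin²θ = 0.0929957 m².
Substituting r = 0.0832 m, L = 0.3093 m, θ = 38.4°: d²x/dθ² = -0.070787 m.
a = ω²·d²x/dθ² = (19.11)²·(-0.070787) = -25.851 m/s²;  |a| = 25.851 m/s².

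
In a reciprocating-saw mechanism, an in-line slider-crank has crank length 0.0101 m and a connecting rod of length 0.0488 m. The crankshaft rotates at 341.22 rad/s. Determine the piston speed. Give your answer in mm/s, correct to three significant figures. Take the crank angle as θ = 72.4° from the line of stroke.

3490

ω = 341.2 rad/s
For an in-line slider-crank, x = r cosθ + √(L² − r² sin²θ), so v = −rω sinθ·[1 + r cosθ/√(L² − r² sin²θ)].
With r = 0.0101 m, L = 0.0488 m, θ = 72.4°: √(L² − r² sin²θ) = 0.047841 m.
v = −0.0101·341.2·0.95319·[1 + 0.0101·0.30237/0.047841] = -3.4947 m/s.
|v| = 3.4947 m/s = 3494.7 mm/s.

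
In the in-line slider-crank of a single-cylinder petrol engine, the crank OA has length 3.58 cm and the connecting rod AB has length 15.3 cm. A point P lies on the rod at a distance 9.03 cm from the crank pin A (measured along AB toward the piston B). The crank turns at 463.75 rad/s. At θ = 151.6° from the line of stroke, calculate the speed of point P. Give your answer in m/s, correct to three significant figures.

9.16

ω = 463.8 rad/s.  Crank-pin speed |V_A| = rω = 16.602 m/s, perpendicular to OA.
Rod angle: sinφ = −(r/L) sinθ ⇒ φ = -6.390°; ω_rod = −rω cosθ/√(L²−r²sin²θ) = +96.049 rad/s.
V_P = V_A + ω_rod × AP, with AP = 0.0903 m along the rod.
Components: V_Px = −rω sinθ − a·ω_rod·sinφ = -6.9312 m/s;  V_Py = rω cosθ + a·ω_rod·cosφ = -5.9848 m/s.
|V_P| = √(V_Px² + V_Py²) = 9.1575 m/s.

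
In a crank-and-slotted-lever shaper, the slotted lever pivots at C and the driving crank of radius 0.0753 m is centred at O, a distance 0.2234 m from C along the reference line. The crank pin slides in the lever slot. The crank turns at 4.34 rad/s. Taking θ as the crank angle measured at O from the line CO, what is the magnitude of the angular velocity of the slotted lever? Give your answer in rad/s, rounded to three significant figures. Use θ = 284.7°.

0.673

ω = 4.34 rad/s
Crank pin A relative to C: A = (d + r cosθ, r sinθ); lever angle φ = atan2(r sinθ, d + r cosθ).
Differentiating tanφ: φ̇ = rω(d cosθ + r)/(d² + r² + 2dr cosθ).
d² + r² + 2dr cosθ = |CA|² = 0.0641151 m²;  d cosθ + r = +0.13199 m.
|ω_lever| = |0.0753·4.34·+0.13199| / 0.0641151 = 0.67277 rad/s.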